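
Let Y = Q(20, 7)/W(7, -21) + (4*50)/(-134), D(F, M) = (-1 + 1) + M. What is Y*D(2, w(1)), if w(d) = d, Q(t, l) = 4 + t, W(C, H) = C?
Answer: 908/469 ≈ 1.9360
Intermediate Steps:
D(F, M) = M (D(F, M) = 0 + M = M)
Y = 908/469 (Y = (4 + 20)/7 + (4*50)/(-134) = 24*(⅐) + 200*(-1/134) = 24/7 - 100/67 = 908/469 ≈ 1.9360)
Y*D(2, w(1)) = (908/469)*1 = 908/469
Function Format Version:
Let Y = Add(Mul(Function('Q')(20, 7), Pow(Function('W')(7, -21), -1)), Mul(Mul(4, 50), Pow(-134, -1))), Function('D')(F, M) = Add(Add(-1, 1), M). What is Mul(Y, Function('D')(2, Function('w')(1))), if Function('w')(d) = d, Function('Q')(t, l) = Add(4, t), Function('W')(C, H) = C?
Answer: Rational(908, 469) ≈ 1.9360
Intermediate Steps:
Function('D')(F, M) = M (Function('D')(F, M) = Add(0, M) = M)
Y = Rational(908, 469) (Y = Add(Mul(Add(4, 20), Pow(7, -1)), Mul(Mul(4, 50), Pow(-134, -1))) = Add(Mul(24, Rational(1, 7)), Mul(200, Rational(-1, 134))) = Add(Rational(24, 7), Rational(-100, 67)) = Rational(908, 469) ≈ 1.9360)
Mul(Y, Function('D')(2, Function('w')(1))) = Mul(Rational(908, 469), 1) = Rational(908, 469)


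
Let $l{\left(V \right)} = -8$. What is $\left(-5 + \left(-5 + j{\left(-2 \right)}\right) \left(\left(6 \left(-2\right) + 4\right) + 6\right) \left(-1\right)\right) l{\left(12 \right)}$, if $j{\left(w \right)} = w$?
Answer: $152$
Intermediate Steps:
$\left(-5 + \left(-5 + j{\left(-2 \right)}\right) \left(\left(6 \left(-2\right) + 4\right) + 6\right) \left(-1\right)\right) l{\left(12 \right)} = \left(-5 + \left(-5 - 2\right) \left(\left(6 \left(-2\right) + 4\right) + 6\right) \left(-1\right)\right) \left(-8\right) = \left(-5 + - 7 \left(\left(-12 + 4\right) + 6\right) \left(-1\right)\right) \left(-8\right) = \left(-5 + - 7 \left(-8 + 6\right) \left(-1\right)\right) \left(-8\right) = \left(-5 + \left(-7\right) \left(-2\right) \left(-1\right)\right) \left(-8\right) = \left(-5 + 14 \left(-1\right)\right) \left(-8\right) = \left(-5 - 14\right) \left(-8\right) = \left(-19\right) \left(-8\right) = 152$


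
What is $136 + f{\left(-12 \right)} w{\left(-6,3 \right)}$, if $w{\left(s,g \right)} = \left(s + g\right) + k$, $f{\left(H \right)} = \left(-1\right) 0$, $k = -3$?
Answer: $136$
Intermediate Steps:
$f{\left(H \right)} = 0$
$w{\left(s,g \right)} = -3 + g + s$ ($w{\left(s,g \right)} = \left(s + g\right) - 3 = \left(g + s\right) - 3 = -3 + g + s$)
$136 + f{\left(-12 \right)} w{\left(-6,3 \right)} = 136 + 0 \left(-3 + 3 - 6\right) = 136 + 0 \left(-6\right) = 136 + 0 = 136$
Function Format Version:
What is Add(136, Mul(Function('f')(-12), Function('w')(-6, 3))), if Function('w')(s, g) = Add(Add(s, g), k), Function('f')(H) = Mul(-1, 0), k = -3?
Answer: 136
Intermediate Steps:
Function('f')(H) = 0
Function('w')(s, g) = Add(-3, g, s) (Function('w')(s, g) = Add(Add(s, g), -3) = Add(Add(g, s), -3) = Add(-3, g, s))
Add(136, Mul(Function('f')(-12), Function('w')(-6, 3))) = Add(136, Mul(0, Add(-3, 3, -6))) = Add(136, Mul(0, -6)) = Add(136, 0) = 136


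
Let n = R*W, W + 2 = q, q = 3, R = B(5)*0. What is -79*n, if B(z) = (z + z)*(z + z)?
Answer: 0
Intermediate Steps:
B(z) = 4*z**2 (B(z) = (2*z)*(2*z) = 4*z**2)
R = 0 (R = (4*5**2)*0 = (4*25)*0 = 100*0 = 0)
W = 1 (W = -2 + 3 = 1)
n = 0 (n = 0*1 = 0)
-79*n = -79*0 = 0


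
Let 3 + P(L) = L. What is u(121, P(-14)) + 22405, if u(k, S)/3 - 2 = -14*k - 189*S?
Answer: 26968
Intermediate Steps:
P(L) = -3 + L
u(k, S) = 6 - 567*S - 42*k (u(k, S) = 6 + 3*(-14*k - 189*S) = 6 + 3*(-189*S - 14*k) = 6 + (-567*S - 42*k) = 6 - 567*S - 42*k)
u(121, P(-14)) + 22405 = (6 - 567*(-3 - 14) - 42*121) + 22405 = (6 - 567*(-17) - 5082) + 22405 = (6 + 9639 - 5082) + 22405 = 4563 + 22405 = 26968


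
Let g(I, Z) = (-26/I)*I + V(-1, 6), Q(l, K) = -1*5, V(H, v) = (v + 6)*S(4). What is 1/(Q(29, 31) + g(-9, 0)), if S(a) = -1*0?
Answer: -1/31 ≈ -0.032258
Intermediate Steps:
S(a) = 0
V(H, v) = 0 (V(H, v) = (v + 6)*0 = (6 + v)*0 = 0)
Q(l, K) = -5
g(I, Z) = -26 (g(I, Z) = (-26/I)*I + 0 = -26 + 0 = -26)
1/(Q(29, 31) + g(-9, 0)) = 1/(-5 - 26) = 1/(-31) = -1/31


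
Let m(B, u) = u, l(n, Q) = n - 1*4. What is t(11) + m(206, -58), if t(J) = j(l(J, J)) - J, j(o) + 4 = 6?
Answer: -67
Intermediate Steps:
l(n, Q) = -4 + n (l(n, Q) = n - 4 = -4 + n)
j(o) = 2 (j(o) = -4 + 6 = 2)
t(J) = 2 - J
t(11) + m(206, -58) = (2 - 1*11) - 58 = (2 - 11) - 58 = -9 - 58 = -67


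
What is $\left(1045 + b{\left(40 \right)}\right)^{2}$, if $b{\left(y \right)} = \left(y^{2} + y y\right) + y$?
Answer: $18361225$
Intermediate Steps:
$b{\left(y \right)} = y + 2 y^{2}$ ($b{\left(y \right)} = \left(y^{2} + y^{2}\right) + y = 2 y^{2} + y = y + 2 y^{2}$)
$\left(1045 + b{\left(40 \right)}\right)^{2} = \left(1045 + 40 \left(1 + 2 \cdot 40\right)\right)^{2} = \left(1045 + 40 \left(1 + 80\right)\right)^{2} = \left(1045 + 40 \cdot 81\right)^{2} = \left(1045 + 3240\right)^{2} = 4285^{2} = 18361225$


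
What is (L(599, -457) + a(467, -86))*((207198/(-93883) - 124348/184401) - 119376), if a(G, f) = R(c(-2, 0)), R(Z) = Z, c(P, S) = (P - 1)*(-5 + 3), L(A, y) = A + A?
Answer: -355472642405429080/2473159869 ≈ -1.4373e+8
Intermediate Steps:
L(A, y) = 2*A
c(P, S) = 2 - 2*P (c(P, S) = (-1 + P)*(-2) = 2 - 2*P)
a(G, f) = 6 (a(G, f) = 2 - 2*(-2) = 2 + 4 = 6)
(L(599, -457) + a(467, -86))*((207198/(-93883) - 124348/184401) - 119376) = (2*599 + 6)*((207198/(-93883) - 124348/184401) - 119376) = (1198 + 6)*((207198*(-1/93883) - 124348*1/184401) - 119376) = 1204*((-207198/93883 - 17764/26343) - 119376) = 1204*(-7125954526/2473159869 - 119376) = 1204*(-295243058476270/2473159869) = -355472642405429080/2473159869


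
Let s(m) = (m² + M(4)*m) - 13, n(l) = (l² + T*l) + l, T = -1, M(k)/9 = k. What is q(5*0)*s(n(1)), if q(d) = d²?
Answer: 0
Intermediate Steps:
M(k) = 9*k
n(l) = l² (n(l) = (l² - l) + l = l²)
s(m) = -13 + m² + 36*m (s(m) = (m² + (9*4)*m) - 13 = (m² + 36*m) - 13 = -13 + m² + 36*m)
q(5*0)*s(n(1)) = (5*0)²*(-13 + (1²)² + 36*1²) = 0²*(-13 + 1² + 36*1) = 0*(-13 + 1 + 36) = 0*24 = 0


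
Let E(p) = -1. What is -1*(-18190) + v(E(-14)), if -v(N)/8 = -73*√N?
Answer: 18190 + 584*I ≈ 18190.0 + 584.0*I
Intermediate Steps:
v(N) = 584*√N (v(N) = -(-584)*√N = 584*√N)
-1*(-18190) + v(E(-14)) = -1*(-18190) + 584*√(-1) = 18190 + 584*I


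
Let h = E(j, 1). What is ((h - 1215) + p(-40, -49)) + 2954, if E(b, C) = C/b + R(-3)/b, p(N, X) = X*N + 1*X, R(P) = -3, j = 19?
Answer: 69348/19 ≈ 3649.9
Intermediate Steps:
p(N, X) = X + N*X (p(N, X) = N*X + X = X + N*X)
E(b, C) = -3/b + C/b (E(b, C) = C/b - 3/b = -3/b + C/b)
h = -2/19 (h = (-3 + 1)/19 = (1/19)*(-2) = -2/19 ≈ -0.10526)
((h - 1215) + p(-40, -49)) + 2954 = ((-2/19 - 1215) - 49*(1 - 40)) + 2954 = (-23087/19 - 49*(-39)) + 2954 = (-23087/19 + 1911) + 2954 = 13222/19 + 2954 = 69348/19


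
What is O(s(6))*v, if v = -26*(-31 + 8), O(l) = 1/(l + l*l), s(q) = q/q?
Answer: 299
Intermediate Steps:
s(q) = 1
O(l) = 1/(l + l**2)
v = 598 (v = -26*(-23) = 598)
O(s(6))*v = (1/(1*(1 + 1)))*598 = (1/2)*598 = 299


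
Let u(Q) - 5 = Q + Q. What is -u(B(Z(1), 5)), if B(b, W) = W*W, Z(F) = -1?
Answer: -55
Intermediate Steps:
B(b, W) = W²
u(Q) = 5 + 2*Q (u(Q) = 5 + (Q + Q) = 5 + 2*Q)
-u(B(Z(1), 5)) = -(5 + 2*5²) = -(5 + 2*25) = -(5 + 50) = -1*55 = -55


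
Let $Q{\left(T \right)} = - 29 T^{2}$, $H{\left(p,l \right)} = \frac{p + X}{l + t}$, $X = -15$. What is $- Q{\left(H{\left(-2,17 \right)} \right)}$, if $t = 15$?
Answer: $\frac{8381}{1024} \approx 8.1846$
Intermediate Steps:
$H{\left(p,l \right)} = \frac{-15 + p}{15 + l}$ ($H{\left(p,l \right)} = \frac{p - 15}{l + 15} = \frac{-15 + p}{15 + l}$)
$- Q{\left(H{\left(-2,17 \right)} \right)} = - \left(-29\right) \left(\frac{-15 - 2}{15 + 17}\right)^{2} = - \left(-29\right) \left(\frac{1}{32} \left(-17\right)\right)^{2} = - \left(-29\right) \left(- \frac{17}{32}\right)^{2} = - \frac{\left(-29\right) 289}{1024} = \left(-1\right) \left(- \frac{8381}{1024}\right) = \frac{8381}{1024}$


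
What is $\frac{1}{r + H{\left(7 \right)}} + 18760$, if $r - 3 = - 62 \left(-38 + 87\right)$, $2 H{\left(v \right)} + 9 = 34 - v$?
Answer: $\frac{56767759}{3026} \approx 18760.0$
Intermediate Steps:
$H{\left(v \right)} = \frac{25}{2} - \frac{v}{2}$ ($H{\left(v \right)} = - \frac{9}{2} + \frac{34 - v}{2} = - \frac{9}{2} - \left(-17 + \frac{v}{2}\right) = \frac{25}{2} - \frac{v}{2}$)
$r = -3035$ ($r = 3 - 62 \left(-38 + 87\right) = 3 - 3038 = -3035$)
$\frac{1}{r + H{\left(7 \right)}} + 18760 = \frac{1}{-3035 + \left(\frac{25}{2} - \frac{7}{2}\right)} + 18760 = \frac{1}{-3035 + 9} + 18760 = \frac{1}{-3026} + 18760 = - \frac{1}{3026} + 18760 = \frac{56767759}{3026}$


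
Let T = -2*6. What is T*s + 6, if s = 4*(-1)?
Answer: 54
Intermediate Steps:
s = -4
T = -12
T*s + 6 = -12*(-4) + 6 = 48 + 6 = 54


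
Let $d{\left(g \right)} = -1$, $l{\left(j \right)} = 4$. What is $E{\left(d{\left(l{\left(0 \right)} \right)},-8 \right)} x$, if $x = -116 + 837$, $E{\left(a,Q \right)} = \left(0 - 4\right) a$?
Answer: $2884$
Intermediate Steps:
$E{\left(a,Q \right)} = - 4 a$
$x = 721$
$E{\left(d{\left(l{\left(0 \right)} \right)},-8 \right)} x = \left(-4\right) \left(-1\right) 721 = 4 \cdot 721 = 2884$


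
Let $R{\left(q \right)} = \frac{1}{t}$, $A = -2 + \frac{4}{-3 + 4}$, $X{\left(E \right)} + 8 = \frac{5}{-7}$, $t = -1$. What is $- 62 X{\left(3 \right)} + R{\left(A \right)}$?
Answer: $\frac{3775}{7} \approx 539.29$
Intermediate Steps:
$X{\left(E \right)} = - \frac{61}{7}$ ($X{\left(E \right)} = -8 + \frac{5}{-7} = -8 + 5 \left(- \frac{1}{7}\right) = -8 - \frac{5}{7} = - \frac{61}{7}$)
$A = 2$ ($A = -2 + \frac{4}{1} = -2 + 4 \cdot 1 = -2 + 4 = 2$)
$R{\left(q \right)} = -1$ ($R{\left(q \right)} = \frac{1}{-1} = -1$)
$- 62 X{\left(3 \right)} + R{\left(A \right)} = \left(-62\right) \left(- \frac{61}{7}\right) - 1 = \frac{3782}{7} - 1 = \frac{3775}{7}$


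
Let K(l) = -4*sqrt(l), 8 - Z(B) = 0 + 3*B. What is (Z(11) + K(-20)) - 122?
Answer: -147 - 8*I*sqrt(5) ≈ -147.0 - 17.889*I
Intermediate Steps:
Z(B) = 8 - 3*B (Z(B) = 8 - (0 + 3*B) = 8 - 3*B)
(Z(11) + K(-20)) - 122 = ((8 - 3*11) - 8*I*sqrt(5)) - 122 = ((8 - 33) - 8*I*sqrt(5)) - 122 = (-25 - 8*I*sqrt(5)) - 122 = -147 - 8*I*sqrt(5)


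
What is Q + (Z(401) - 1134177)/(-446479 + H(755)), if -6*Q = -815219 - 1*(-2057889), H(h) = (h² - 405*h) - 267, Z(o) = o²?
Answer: -393709139/1901 ≈ -2.0711e+5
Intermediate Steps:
H(h) = -267 + h² - 405*h
Q = -621335/3 (Q = -(-815219 - 1*(-2057889))/6 = -(-815219 + 2057889)/6 = -⅙*1242670 = -621335/3 ≈ -2.0711e+5)
Q + (Z(401) - 1134177)/(-446479 + H(755)) = -621335/3 + (401² - 1134177)/(-446479 + (-267 + 755² - 405*755)) = -621335/3 + (160801 - 1134177)/(-446479 + (-267 + 570025 - 305775)) = -621335/3 - 973376/(-446479 + 263983) = -621335/3 - 973376/(-182496) = -621335/3 - 973376*(-1/182496) = -621335/3 + 30418/5703 = -393709139/1901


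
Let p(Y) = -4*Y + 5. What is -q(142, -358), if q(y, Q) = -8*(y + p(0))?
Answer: 1176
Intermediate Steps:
p(Y) = 5 - 4*Y
q(y, Q) = -40 - 8*y (q(y, Q) = -8*(y + (5 - 4*0)) = -8*(y + (5 + 0)) = -8*(y + 5) = -8*(5 + y) = -40 - 8*y)
-q(142, -358) = -(-40 - 8*142) = -(-40 - 1136) = -1*(-1176) = 1176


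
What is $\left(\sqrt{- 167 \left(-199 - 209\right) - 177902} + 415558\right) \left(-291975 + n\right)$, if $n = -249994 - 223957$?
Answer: $-318286676708 - 765926 i \sqrt{109766} \approx -3.1829 \cdot 10^{11} - 2.5376 \cdot 10^{8} i$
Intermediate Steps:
$n = -473951$ ($n = -249994 - 223957 = -473951$)
$\left(\sqrt{- 167 \left(-199 - 209\right) - 177902} + 415558\right) \left(-291975 + n\right) = \left(\sqrt{- 167 \left(-199 - 209\right) - 177902} + 415558\right) \left(-291975 - 473951\right) = \left(\sqrt{\left(-167\right) \left(-408\right) - 177902} + 415558\right) \left(-765926\right) = \left(\sqrt{68136 - 177902} + 415558\right) \left(-765926\right) = \left(\sqrt{-109766} + 415558\right) \left(-765926\right) = \left(i \sqrt{109766} + 415558\right) \left(-765926\right) = \left(415558 + i \sqrt{109766}\right) \left(-765926\right) = -318286676708 - 765926 i \sqrt{109766}$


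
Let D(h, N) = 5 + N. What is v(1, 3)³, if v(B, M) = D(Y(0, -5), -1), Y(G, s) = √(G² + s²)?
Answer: 64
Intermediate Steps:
v(B, M) = 4 (v(B, M) = 5 - 1 = 4)
v(1, 3)³ = 4³ = 64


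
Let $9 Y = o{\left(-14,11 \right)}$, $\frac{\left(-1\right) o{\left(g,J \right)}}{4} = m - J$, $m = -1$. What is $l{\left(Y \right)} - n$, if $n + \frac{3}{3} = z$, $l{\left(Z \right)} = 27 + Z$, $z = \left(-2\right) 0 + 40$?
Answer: $- \frac{20}{3} \approx -6.6667$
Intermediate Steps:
$o{\left(g,J \right)} = 4 + 4 J$ ($o{\left(g,J \right)} = - 4 \left(-1 - J\right) = 4 + 4 J$)
$Y = \frac{16}{3}$ ($Y = \frac{4 + 4 \cdot 11}{9} = \frac{4 + 44}{9} = \frac{1}{9} \cdot 48 = \frac{16}{3} \approx 5.3333$)
$z = 40$ ($z = 0 + 40 = 40$)
$n = 39$ ($n = -1 + 40 = 39$)
$l{\left(Y \right)} - n = \left(27 + \frac{16}{3}\right) - 39 = \frac{97}{3} - 39 = - \frac{20}{3}$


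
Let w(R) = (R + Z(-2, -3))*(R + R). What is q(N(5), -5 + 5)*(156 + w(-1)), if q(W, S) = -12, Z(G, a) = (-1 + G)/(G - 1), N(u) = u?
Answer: -1872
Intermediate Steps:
Z(G, a) = 1 (Z(G, a) = (-1 + G)/(-1 + G) = 1)
w(R) = 2*R*(1 + R) (w(R) = (R + 1)*(R + R) = (1 + R)*(2*R) = 2*R*(1 + R))
q(N(5), -5 + 5)*(156 + w(-1)) = -12*(156 + 2*(-1)*(1 - 1)) = -12*(156 + 2*(-1)*0) = -12*(156 + 0) = -12*156 = -1872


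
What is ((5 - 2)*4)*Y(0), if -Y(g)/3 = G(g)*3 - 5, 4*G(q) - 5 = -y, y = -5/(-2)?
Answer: 225/2 ≈ 112.50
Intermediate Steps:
y = 5/2 (y = -5*(-½) = 5/2 ≈ 2.5000)
G(q) = 5/8 (G(q) = 5/4 + (-1*5/2)/4 = 5/4 + (¼)*(-5/2) = 5/4 - 5/8 = 5/8)
Y(g) = 75/8 (Y(g) = -3*((5/8)*3 - 5) = -3*(15/8 - 5) = -3*(-25/8) = 75/8)
((5 - 2)*4)*Y(0) = ((5 - 2)*4)*(75/8) = (3*4)*(75/8) = 12*(75/8) = 225/2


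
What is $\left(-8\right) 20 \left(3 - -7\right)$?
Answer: $-1600$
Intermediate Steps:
$\left(-8\right) 20 \left(3 - -7\right) = - 160 \left(3 + 7\right) = \left(-160\right) 10 = -1600$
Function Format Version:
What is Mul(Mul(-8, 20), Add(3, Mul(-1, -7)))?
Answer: -1600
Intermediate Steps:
Mul(Mul(-8, 20), Add(3, Mul(-1, -7))) = Mul(-160, Add(3, 7)) = Mul(-160, 10) = -1600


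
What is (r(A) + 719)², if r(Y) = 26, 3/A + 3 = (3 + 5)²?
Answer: 555025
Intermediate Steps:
A = 3/61 (A = 3/(-3 + (3 + 5)²) = 3/(-3 + 8²) = 3/(-3 + 64) = 3/61 ≈ 0.049180)
(r(A) + 719)² = (26 + 719)² = 745² = 555025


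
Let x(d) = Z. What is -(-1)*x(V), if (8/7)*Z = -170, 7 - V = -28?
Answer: -595/4 ≈ -148.75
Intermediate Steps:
V = 35 (V = 7 - 1*(-28) = 7 + 28 = 35)
Z = -595/4 (Z = (7/8)*(-170) = -595/4 ≈ -148.75)
x(d) = -595/4
-(-1)*x(V) = -(-1)*(-595)/4 = -1*595/4 = -595/4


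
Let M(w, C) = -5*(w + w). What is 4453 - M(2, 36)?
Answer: 4473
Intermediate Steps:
M(w, C) = -10*w
4453 - M(2, 36) = 4453 - (-10)*2 = 4453 - 1*(-20) = 4453 + 20 = 4473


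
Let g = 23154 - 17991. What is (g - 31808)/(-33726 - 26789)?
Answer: 5329/12103 ≈ 0.44030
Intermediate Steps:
g = 5163
(g - 31808)/(-33726 - 26789) = (5163 - 31808)/(-33726 - 26789) = -26645/(-60515) = -26645*(-1/60515) = 5329/12103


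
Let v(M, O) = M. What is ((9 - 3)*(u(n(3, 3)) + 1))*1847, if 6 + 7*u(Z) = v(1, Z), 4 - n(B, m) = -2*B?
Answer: 22164/7 ≈ 3166.3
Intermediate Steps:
n(B, m) = 4 + 2*B (n(B, m) = 4 - (-2)*B = 4 + 2*B)
u(Z) = -5/7 (u(Z) = -6/7 + (⅐)*1 = -6/7 + ⅐ = -5/7)
((9 - 3)*(u(n(3, 3)) + 1))*1847 = ((9 - 3)*(-5/7 + 1))*1847 = (6*(2/7))*1847 = (12/7)*1847 = 22164/7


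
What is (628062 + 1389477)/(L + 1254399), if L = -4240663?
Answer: -2017539/2986264 ≈ -0.67561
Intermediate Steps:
(628062 + 1389477)/(L + 1254399) = (628062 + 1389477)/(-4240663 + 1254399) = 2017539/(-2986264) = 2017539*(-1/2986264) = -2017539/2986264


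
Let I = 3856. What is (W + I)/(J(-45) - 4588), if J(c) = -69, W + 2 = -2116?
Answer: -1738/4657 ≈ -0.37320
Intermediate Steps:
W = -2118 (W = -2 - 2116 = -2118)
(W + I)/(J(-45) - 4588) = (-2118 + 3856)/(-69 - 4588) = 1738/(-4657) = 1738*(-1/4657) = -1738/4657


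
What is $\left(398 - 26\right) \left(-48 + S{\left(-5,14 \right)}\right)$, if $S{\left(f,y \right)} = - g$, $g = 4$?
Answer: $-19344$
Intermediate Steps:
$S{\left(f,y \right)} = -4$ ($S{\left(f,y \right)} = \left(-1\right) 4 = -4$)
$\left(398 - 26\right) \left(-48 + S{\left(-5,14 \right)}\right) = \left(398 - 26\right) \left(-48 - 4\right) = 372 \left(-52\right) = -19344$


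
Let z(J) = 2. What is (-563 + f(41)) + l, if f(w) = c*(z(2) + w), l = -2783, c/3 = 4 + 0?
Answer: -2830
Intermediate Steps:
c = 12 (c = 3*(4 + 0) = 3*4 = 12)
f(w) = 24 + 12*w (f(w) = 12*(2 + w) = 24 + 12*w)
(-563 + f(41)) + l = (-563 + (24 + 12*41)) - 2783 = (-563 + (24 + 492)) - 2783 = (-563 + 516) - 2783 = -47 - 2783 = -2830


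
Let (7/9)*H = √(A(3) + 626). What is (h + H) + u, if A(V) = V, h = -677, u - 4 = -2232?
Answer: -2905 + 9*√629/7 ≈ -2872.8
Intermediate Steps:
u = -2228 (u = 4 - 2232 = -2228)
H = 9*√629/7 (H = 9*√(3 + 626)/7 = 9*√629/7 ≈ 32.246)
(h + H) + u = (-677 + 9*√629/7) - 2228 = -2905 + 9*√629/7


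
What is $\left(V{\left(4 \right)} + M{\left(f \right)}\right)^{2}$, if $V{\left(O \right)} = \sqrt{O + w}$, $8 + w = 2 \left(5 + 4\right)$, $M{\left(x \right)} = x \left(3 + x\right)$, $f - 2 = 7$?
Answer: $\left(108 + \sqrt{14}\right)^{2} \approx 12486.0$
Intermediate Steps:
$f = 9$ ($f = 2 + 7 = 9$)
$w = 10$ ($w = -8 + 2 \left(5 + 4\right) = -8 + 2 \cdot 9 = -8 + 18 = 10$)
$V{\left(O \right)} = \sqrt{10 + O}$ ($V{\left(O \right)} = \sqrt{O + 10} = \sqrt{10 + O}$)
$\left(V{\left(4 \right)} + M{\left(f \right)}\right)^{2} = \left(\sqrt{10 + 4} + 9 \left(3 + 9\right)\right)^{2} = \left(\sqrt{14} + 9 \cdot 12\right)^{2} = \left(\sqrt{14} + 108\right)^{2} = \left(108 + \sqrt{14}\right)^{2}$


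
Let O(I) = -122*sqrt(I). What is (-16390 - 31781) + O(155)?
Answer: -48171 - 122*sqrt(155) ≈ -49690.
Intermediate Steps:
(-16390 - 31781) + O(155) = (-16390 - 31781) - 122*sqrt(155) = -48171 - 122*sqrt(155)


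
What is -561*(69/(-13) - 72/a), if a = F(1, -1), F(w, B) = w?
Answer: 563805/13 ≈ 43370.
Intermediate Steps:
a = 1
-561*(69/(-13) - 72/a) = -561*(69/(-13) - 72/1) = -561*(69*(-1/13) - 72*1) = -561*(-69/13 - 72) = -561*(-1005/13) = 563805/13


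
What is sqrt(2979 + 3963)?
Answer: sqrt(6942) ≈ 83.319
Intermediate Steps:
sqrt(2979 + 3963) = sqrt(6942)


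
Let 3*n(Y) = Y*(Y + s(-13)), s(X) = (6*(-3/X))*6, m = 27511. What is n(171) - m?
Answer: -224776/13 ≈ -17290.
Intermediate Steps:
s(X) = -108/X (s(X) = -18/X*6 = -108/X)
n(Y) = Y*(108/13 + Y)/3 (n(Y) = (Y*(Y - 108/(-13)))/3 = (Y*(Y - 108*(-1/13)))/3 = (Y*(Y + 108/13))/3 = (Y*(108/13 + Y))/3 = Y*(108/13 + Y)/3)
n(171) - m = (1/39)*171*(108 + 13*171) - 1*27511 = (1/39)*171*(108 + 2223) - 27511 = (1/39)*171*2331 - 27511 = 132867/13 - 27511 = -224776/13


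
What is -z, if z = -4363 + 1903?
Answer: 2460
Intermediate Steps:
z = -2460
-z = -1*(-2460) = 2460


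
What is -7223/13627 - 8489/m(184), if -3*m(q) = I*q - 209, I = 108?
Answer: 205012960/267947701 ≈ 0.76512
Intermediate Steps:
m(q) = 209/3 - 36*q (m(q) = -(108*q - 209)/3 = -(-209 + 108*q)/3 = 209/3 - 36*q)
-7223/13627 - 8489/m(184) = -7223/13627 - 8489/(209/3 - 36*184) = -7223*1/13627 - 8489/(209/3 - 6624) = -7223/13627 - 8489/(-19663/3) = -7223/13627 - 8489*(-3/19663) = -7223/13627 + 25467/19663 = 205012960/267947701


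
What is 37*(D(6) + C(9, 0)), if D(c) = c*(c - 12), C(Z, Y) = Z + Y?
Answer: -999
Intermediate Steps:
C(Z, Y) = Y + Z
D(c) = c*(-12 + c)
37*(D(6) + C(9, 0)) = 37*(6*(-12 + 6) + (0 + 9)) = 37*(6*(-6) + 9) = 37*(-36 + 9) = 37*(-27) = -999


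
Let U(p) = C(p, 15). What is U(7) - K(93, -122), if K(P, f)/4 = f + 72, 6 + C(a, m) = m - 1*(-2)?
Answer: 211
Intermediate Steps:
C(a, m) = -4 + m (C(a, m) = -6 + (m - 1*(-2)) = -6 + (m + 2) = -6 + (2 + m) = -4 + m)
K(P, f) = 288 + 4*f (K(P, f) = 4*(f + 72) = 4*(72 + f) = 288 + 4*f)
U(p) = 11 (U(p) = -4 + 15 = 11)
U(7) - K(93, -122) = 11 - (288 + 4*(-122)) = 11 - (288 - 488) = 11 - 1*(-200) = 11 + 200 = 211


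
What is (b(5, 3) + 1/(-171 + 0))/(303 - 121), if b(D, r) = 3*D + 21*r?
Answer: 13337/31122 ≈ 0.42854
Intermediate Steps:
(b(5, 3) + 1/(-171 + 0))/(303 - 121) = ((3*5 + 21*3) + 1/(-171 + 0))/(303 - 121) = ((15 + 63) + 1/(-171))/182 = (78 - 1/171)*(1/182) = (13337/171)*(1/182) = 13337/31122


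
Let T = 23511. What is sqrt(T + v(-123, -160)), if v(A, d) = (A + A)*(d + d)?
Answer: 3*sqrt(11359) ≈ 319.74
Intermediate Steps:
v(A, d) = 4*A*d (v(A, d) = (2*A)*(2*d) = 4*A*d)
sqrt(T + v(-123, -160)) = sqrt(23511 + 4*(-123)*(-160)) = sqrt(23511 + 78720) = sqrt(102231) = 3*sqrt(11359)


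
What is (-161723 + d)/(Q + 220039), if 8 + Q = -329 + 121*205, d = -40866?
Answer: -202589/244507 ≈ -0.82856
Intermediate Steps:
Q = 24468 (Q = -8 + (-329 + 121*205) = -8 + (-329 + 24805) = -8 + 24476 = 24468)
(-161723 + d)/(Q + 220039) = (-161723 - 40866)/(24468 + 220039) = -202589/244507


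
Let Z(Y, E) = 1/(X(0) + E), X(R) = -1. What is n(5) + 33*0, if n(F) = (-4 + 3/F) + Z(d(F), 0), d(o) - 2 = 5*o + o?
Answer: -22/5 ≈ -4.4000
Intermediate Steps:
d(o) = 2 + 6*o (d(o) = 2 + (5*o + o) = 2 + 6*o)
Z(Y, E) = 1/(-1 + E)
n(F) = -5 + 3/F (n(F) = (-4 + 3/F) + 1/(-1 + 0) = (-4 + 3/F) + 1/(-1) = (-4 + 3/F) - 1 = -5 + 3/F)
n(5) + 33*0 = (-5 + 3/5) + 33*0 = (-5 + 3*(⅕)) + 0 = (-5 + ⅗) + 0 = -22/5 + 0 = -22/5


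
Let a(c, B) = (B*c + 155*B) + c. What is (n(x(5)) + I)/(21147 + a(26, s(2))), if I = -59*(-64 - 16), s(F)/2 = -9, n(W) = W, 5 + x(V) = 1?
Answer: 4716/17915 ≈ 0.26324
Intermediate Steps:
x(V) = -4 (x(V) = -5 + 1 = -4)
s(F) = -18 (s(F) = 2*(-9) = -18)
a(c, B) = c + 155*B + B*c (a(c, B) = (155*B + B*c) + c = c + 155*B + B*c)
I = 4720 (I = -59*(-80) = 4720)
(n(x(5)) + I)/(21147 + a(26, s(2))) = (-4 + 4720)/(21147 + (26 + 155*(-18) - 18*26)) = 4716/(21147 + (26 - 2790 - 468)) = 4716/(21147 - 3232) = 4716/17915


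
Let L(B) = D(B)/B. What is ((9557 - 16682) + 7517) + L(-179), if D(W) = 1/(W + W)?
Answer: 25120145/64082 ≈ 392.00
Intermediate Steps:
D(W) = 1/(2*W)
L(B) = 1/(2*B²) (L(B) = (1/(2*B))/B = 1/(2*B²))
((9557 - 16682) + 7517) + L(-179) = ((9557 - 16682) + 7517) + (½)/(-179)² = (-7125 + 7517) + (½)*(1/32041) = 392 + 1/64082 = 25120145/64082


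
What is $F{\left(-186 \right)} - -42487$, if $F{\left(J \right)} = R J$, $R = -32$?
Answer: $48439$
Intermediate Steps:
$F{\left(J \right)} = - 32 J$
$F{\left(-186 \right)} - -42487 = \left(-32\right) \left(-186\right) - -42487 = 5952 + 42487 = 48439$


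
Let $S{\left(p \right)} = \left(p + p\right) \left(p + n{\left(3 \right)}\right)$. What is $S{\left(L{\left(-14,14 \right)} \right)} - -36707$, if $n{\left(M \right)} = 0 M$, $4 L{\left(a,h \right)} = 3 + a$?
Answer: $\frac{293777}{8} \approx 36722.0$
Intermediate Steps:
$L{\left(a,h \right)} = \frac{3}{4} + \frac{a}{4}$ ($L{\left(a,h \right)} = \frac{3 + a}{4} = \frac{3}{4} + \frac{a}{4}$)
$n{\left(M \right)} = 0$
$S{\left(p \right)} = 2 p^{2}$ ($S{\left(p \right)} = \left(p + p\right) \left(p + 0\right) = 2 p p = 2 p^{2}$)
$S{\left(L{\left(-14,14 \right)} \right)} - -36707 = 2 \left(\frac{3}{4} + \frac{1}{4} \left(-14\right)\right)^{2} - -36707 = 2 \left(\frac{3}{4} - \frac{7}{2}\right)^{2} + 36707 = 2 \left(- \frac{11}{4}\right)^{2} + 36707 = 2 \cdot \frac{121}{16} + 36707 = \frac{121}{8} + 36707 = \frac{293777}{8}$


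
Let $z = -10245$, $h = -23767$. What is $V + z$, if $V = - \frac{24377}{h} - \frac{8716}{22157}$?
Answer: $- \frac{5394739549638}{526605419} \approx -10244.0$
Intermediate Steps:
$V = \frac{332968017}{526605419}$ ($V = - \frac{24377}{-23767} - \frac{8716}{22157} = \left(-24377\right) \left(- \frac{1}{23767}\right) - \frac{8716}{22157} = \frac{24377}{23767} - \frac{8716}{22157} = \frac{332968017}{526605419} \approx 0.63229$)
$V + z = \frac{332968017}{526605419} - 10245 = - \frac{5394739549638}{526605419}$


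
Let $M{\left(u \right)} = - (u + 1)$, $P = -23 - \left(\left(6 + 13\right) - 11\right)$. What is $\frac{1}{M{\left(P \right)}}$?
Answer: $\frac{1}{30} \approx 0.033333$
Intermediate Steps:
$P = -31$ ($P = -23 - \left(19 - 11\right) = -23 - 8 = -31$)
$M{\left(u \right)} = -1 - u$ ($M{\left(u \right)} = - (1 + u) = -1 - u$)
$\frac{1}{M{\left(P \right)}} = \frac{1}{-1 - -31} = \frac{1}{-1 + 31} = \frac{1}{30}$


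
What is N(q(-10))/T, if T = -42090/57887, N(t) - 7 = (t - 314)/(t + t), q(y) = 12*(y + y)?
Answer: -113284859/10101600 ≈ -11.215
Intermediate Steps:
q(y) = 24*y (q(y) = 12*(2*y) = 24*y)
N(t) = 7 + (-314 + t)/(2*t) (N(t) = 7 + (t - 314)/(t + t) = 7 + (-314 + t)/((2*t)) = 7 + (-314 + t)*(1/(2*t)) = 7 + (-314 + t)/(2*t))
T = -42090/57887 (T = -42090*1/57887 = -42090/57887 ≈ -0.72711)
N(q(-10))/T = (15/2 - 157/(24*(-10)))/(-42090/57887) = (15/2 - 157/(-240))*(-57887/42090) = (15/2 - 157*(-1/240))*(-57887/42090) = (15/2 + 157/240)*(-57887/42090) = (1957/240)*(-57887/42090) = -113284859/10101600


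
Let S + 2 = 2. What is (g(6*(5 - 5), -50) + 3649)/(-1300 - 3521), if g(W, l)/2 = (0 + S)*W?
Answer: -3649/4821 ≈ -0.75690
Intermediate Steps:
S = 0 (S = -2 + 2 = 0)
g(W, l) = 0 (g(W, l) = 2*((0 + 0)*W) = 2*(0*W) = 2*0 = 0)
(g(6*(5 - 5), -50) + 3649)/(-1300 - 3521) = (0 + 3649)/(-1300 - 3521) = 3649/(-4821) = 3649*(-1/4821) = -3649/4821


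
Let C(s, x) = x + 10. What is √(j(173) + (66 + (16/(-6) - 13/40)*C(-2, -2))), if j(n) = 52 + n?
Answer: √60090/15 ≈ 16.342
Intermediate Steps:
C(s, x) = 10 + x
√(j(173) + (66 + (16/(-6) - 13/40)*C(-2, -2))) = √((52 + 173) + (66 + (16/(-6) - 13/40)*(10 - 2))) = √(225 + (66 + (16*(-⅙) - 13*1/40)*8)) = √(225 + (66 + (-8/3 - 13/40)*8)) = √(225 + (66 - 359/120*8)) = √(225 + (66 - 359/15)) = √(225 + 631/15) = √(4006/15) = √60090/15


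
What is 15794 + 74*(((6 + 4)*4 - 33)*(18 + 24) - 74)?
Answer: 32074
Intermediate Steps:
15794 + 74*(((6 + 4)*4 - 33)*(18 + 24) - 74) = 15794 + 74*((10*4 - 33)*42 - 74) = 15794 + 74*((40 - 33)*42 - 74) = 15794 + 74*(7*42 - 74) = 15794 + 74*(294 - 74) = 15794 + 74*220 = 15794 + 16280 = 32074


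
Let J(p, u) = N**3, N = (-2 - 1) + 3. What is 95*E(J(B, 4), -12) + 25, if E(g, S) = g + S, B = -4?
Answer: -1115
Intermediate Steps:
N = 0 (N = -3 + 3 = 0)
J(p, u) = 0 (J(p, u) = 0**3 = 0)
E(g, S) = S + g
95*E(J(B, 4), -12) + 25 = 95*(-12 + 0) + 25 = 95*(-12) + 25 = -1140 + 25 = -1115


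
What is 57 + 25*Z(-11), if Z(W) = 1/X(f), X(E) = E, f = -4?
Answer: 203/4 ≈ 50.750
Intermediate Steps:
Z(W) = -¼ (Z(W) = 1/(-4) = -¼)
57 + 25*Z(-11) = 57 + 25*(-¼) = 57 - 25/4 = 203/4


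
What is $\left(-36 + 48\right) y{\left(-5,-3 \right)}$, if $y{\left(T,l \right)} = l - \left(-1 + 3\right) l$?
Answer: $36$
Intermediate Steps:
$y{\left(T,l \right)} = - l$ ($y{\left(T,l \right)} = l - 2 l = - l$)
$\left(-36 + 48\right) y{\left(-5,-3 \right)} = \left(-36 + 48\right) \left(\left(-1\right) \left(-3\right)\right) = 12 \cdot 3 = 36$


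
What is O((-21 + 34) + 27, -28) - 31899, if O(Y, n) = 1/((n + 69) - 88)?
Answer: -1499254/47 ≈ -31899.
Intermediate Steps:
O(Y, n) = 1/(-19 + n) (O(Y, n) = 1/((69 + n) - 88) = 1/(-19 + n))
O((-21 + 34) + 27, -28) - 31899 = 1/(-19 - 28) - 31899 = 1/(-47) - 31899 = -1/47 - 31899 = -1499254/47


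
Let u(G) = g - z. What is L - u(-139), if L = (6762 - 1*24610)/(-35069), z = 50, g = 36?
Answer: 508814/35069 ≈ 14.509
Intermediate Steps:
L = 17848/35069 (L = (6762 - 24610)*(-1/35069) = -17848*(-1/35069) = 17848/35069 ≈ 0.50894)
u(G) = -14 (u(G) = 36 - 1*50 = 36 - 50 = -14)
L - u(-139) = 17848/35069 - 1*(-14) = 17848/35069 + 14 = 508814/35069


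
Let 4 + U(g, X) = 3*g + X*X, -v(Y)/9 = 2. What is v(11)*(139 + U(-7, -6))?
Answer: -2700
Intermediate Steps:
v(Y) = -18 (v(Y) = -9*2 = -18)
U(g, X) = -4 + X**2 + 3*g (U(g, X) = -4 + (3*g + X*X) = -4 + (3*g + X**2) = -4 + (X**2 + 3*g) = -4 + X**2 + 3*g)
v(11)*(139 + U(-7, -6)) = -18*(139 + (-4 + (-6)**2 + 3*(-7))) = -18*(139 + (-4 + 36 - 21)) = -18*(139 + 11) = -18*150 = -2700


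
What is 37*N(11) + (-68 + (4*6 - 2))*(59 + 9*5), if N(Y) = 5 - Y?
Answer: -5006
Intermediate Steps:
37*N(11) + (-68 + (4*6 - 2))*(59 + 9*5) = 37*(5 - 1*11) + (-68 + (4*6 - 2))*(59 + 9*5) = 37*(5 - 11) + (-68 + (24 - 2))*(59 + 45) = 37*(-6) + (-68 + 22)*104 = -222 - 46*104 = -222 - 4784 = -5006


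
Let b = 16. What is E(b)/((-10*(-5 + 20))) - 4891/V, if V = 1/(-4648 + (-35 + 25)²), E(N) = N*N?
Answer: 1668319972/75 ≈ 2.2244e+7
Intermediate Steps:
E(N) = N²
V = -1/4548 (V = 1/(-4648 + (-10)²) = 1/(-4648 + 100) = 1/(-4548) = -1/4548 ≈ -0.00021988)
E(b)/((-10*(-5 + 20))) - 4891/V = 16²/((-10*(-5 + 20))) - 4891/(-1/4548) = 256/((-10*15)) - 4891*(-4548) = 256/(-150) + 22244268 = 256*(-1/150) + 22244268 = -128/75 + 22244268 = 1668319972/75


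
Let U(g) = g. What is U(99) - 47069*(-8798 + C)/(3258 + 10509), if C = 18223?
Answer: -34020184/1059 ≈ -32125.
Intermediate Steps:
U(99) - 47069*(-8798 + C)/(3258 + 10509) = 99 - 47069*(-8798 + 18223)/(3258 + 10509) = 99 - 47069/(13767/9425) = 99 - 47069/(13767*(1/9425)) = 99 - 47069/1059/725 = 99 - 47069*725/1059 = 99 - 34125025/1059 = -34020184/1059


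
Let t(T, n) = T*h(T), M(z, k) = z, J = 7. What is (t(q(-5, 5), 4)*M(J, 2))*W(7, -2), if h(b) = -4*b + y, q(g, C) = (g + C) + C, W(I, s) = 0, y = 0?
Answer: 0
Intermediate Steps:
q(g, C) = g + 2*C (q(g, C) = (C + g) + C = g + 2*C)
h(b) = -4*b (h(b) = -4*b + 0 = -4*b)
t(T, n) = -4*T² (t(T, n) = T*(-4*T) = -4*T²)
(t(q(-5, 5), 4)*M(J, 2))*W(7, -2) = (-4*(-5 + 2*5)²*7)*0 = (-4*(-5 + 10)²*7)*0 = (-4*5²*7)*0 = (-4*25*7)*0 = -100*7*0 = -700*0 = 0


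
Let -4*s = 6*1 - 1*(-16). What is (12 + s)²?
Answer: 169/4 ≈ 42.250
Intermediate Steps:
s = -11/2 (s = -(6*1 - 1*(-16))/4 = -(6 + 16)/4 = -¼*22 = -11/2 ≈ -5.5000)
(12 + s)² = (12 - 11/2)² = (13/2)² = 169/4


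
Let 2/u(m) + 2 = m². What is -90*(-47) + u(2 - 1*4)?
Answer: 4231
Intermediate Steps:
u(m) = 2/(-2 + m²)
-90*(-47) + u(2 - 1*4) = -90*(-47) + 2/(-2 + (2 - 1*4)²) = 4230 + 2/(-2 + (2 - 4)²) = 4230 + 2/(-2 + (-2)²) = 4230 + 2/(-2 + 4) = 4230 + 2/2 = 4230 + 2*(½) = 4230 + 1 = 4231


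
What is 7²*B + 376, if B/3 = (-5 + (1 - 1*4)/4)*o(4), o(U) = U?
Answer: -3005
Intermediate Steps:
B = -69 (B = 3*((-5 + (1 - 1*4)/4)*4) = 3*((-5 + (1 - 4)*(¼))*4) = 3*((-5 - 3*¼)*4) = 3*((-5 - ¾)*4) = 3*(-23/4*4) = 3*(-23) = -69)
7²*B + 376 = 7²*(-69) + 376 = 49*(-69) + 376 = -3381 + 376 = -3005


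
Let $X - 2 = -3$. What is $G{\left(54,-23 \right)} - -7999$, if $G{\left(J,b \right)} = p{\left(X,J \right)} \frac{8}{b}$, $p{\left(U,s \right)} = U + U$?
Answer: $\frac{183993}{23} \approx 7999.7$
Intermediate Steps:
$X = -1$ ($X = 2 - 3 = -1$)
$p{\left(U,s \right)} = 2 U$
$G{\left(J,b \right)} = - \frac{16}{b}$ ($G{\left(J,b \right)} = 2 \left(-1\right) \frac{8}{b} = - 2 \frac{8}{b} = - \frac{16}{b}$)
$G{\left(54,-23 \right)} - -7999 = - \frac{16}{-23} - -7999 = \left(-16\right) \left(- \frac{1}{23}\right) + 7999 = \frac{16}{23} + 7999 = \frac{183993}{23}$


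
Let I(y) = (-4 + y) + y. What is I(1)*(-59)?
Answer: 118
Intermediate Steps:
I(y) = -4 + 2*y
I(1)*(-59) = (-4 + 2*1)*(-59) = (-4 + 2)*(-59) = -2*(-59) = 118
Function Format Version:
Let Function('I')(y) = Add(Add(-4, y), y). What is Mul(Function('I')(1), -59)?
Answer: 118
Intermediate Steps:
Function('I')(y) = Add(-4, Mul(2, y))
Mul(Function('I')(1), -59) = Mul(Add(-4, Mul(2, 1)), -59) = Mul(Add(-4, 2), -59) = Mul(-2, -59) = 118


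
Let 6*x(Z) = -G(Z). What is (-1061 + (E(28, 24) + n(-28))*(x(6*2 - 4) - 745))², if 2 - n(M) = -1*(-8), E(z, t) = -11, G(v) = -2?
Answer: 1210692025/9 ≈ 1.3452e+8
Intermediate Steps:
n(M) = -6 (n(M) = 2 - (-1)*(-8) = 2 - 1*8 = 2 - 8 = -6)
x(Z) = ⅓ (x(Z) = (-1*(-2))/6 = (⅙)*2 = ⅓)
(-1061 + (E(28, 24) + n(-28))*(x(6*2 - 4) - 745))² = (-1061 + (-11 - 6)*(⅓ - 745))² = (-1061 - 17*(-2234/3))² = (-1061 + 37978/3)² = (34795/3)² = 1210692025/9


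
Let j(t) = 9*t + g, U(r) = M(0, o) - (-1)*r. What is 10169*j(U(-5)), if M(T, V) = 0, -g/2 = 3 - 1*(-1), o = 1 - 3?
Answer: -538957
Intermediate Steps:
o = -2
g = -8 (g = -2*(3 - 1*(-1)) = -2*(3 + 1) = -2*4 = -8)
U(r) = r (U(r) = 0 - (-1)*r = 0 + r = r)
j(t) = -8 + 9*t (j(t) = 9*t - 8 = -8 + 9*t)
10169*j(U(-5)) = 10169*(-8 + 9*(-5)) = 10169*(-8 - 45) = 10169*(-53) = -538957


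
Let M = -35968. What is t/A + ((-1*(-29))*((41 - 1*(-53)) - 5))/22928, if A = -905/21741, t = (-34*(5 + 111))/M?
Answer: -3675745331/1457676260 ≈ -2.5216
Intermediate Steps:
t = 493/4496 (t = -34*(5 + 111)/(-35968) = -34*116*(-1/35968) = -3944*(-1/35968) = 493/4496 ≈ 0.10965)
A = -905/21741 (A = -905*1/21741 = -905/21741 ≈ -0.041626)
t/A + ((-1*(-29))*((41 - 1*(-53)) - 5))/22928 = 493/(4496*(-905/21741)) + ((-1*(-29))*((41 - 1*(-53)) - 5))/22928 = (493/4496)*(-21741/905) + (29*((41 + 53) - 5))*(1/22928) = -10718313/4068880 + (29*(94 - 5))*(1/22928) = -10718313/4068880 + (29*89)*(1/22928) = -10718313/4068880 + 2581*(1/22928) = -10718313/4068880 + 2581/22928 = -3675745331/1457676260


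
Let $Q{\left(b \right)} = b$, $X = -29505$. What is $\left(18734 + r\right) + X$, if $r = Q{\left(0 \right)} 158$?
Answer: $-10771$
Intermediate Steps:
$r = 0$ ($r = 0 \cdot 158 = 0$)
$\left(18734 + r\right) + X = \left(18734 + 0\right) - 29505 = 18734 - 29505 = -10771$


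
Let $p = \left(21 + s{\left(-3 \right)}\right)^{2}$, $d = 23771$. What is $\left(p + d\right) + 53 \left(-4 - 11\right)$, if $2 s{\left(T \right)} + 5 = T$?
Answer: $23265$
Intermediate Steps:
$s{\left(T \right)} = - \frac{5}{2} + \frac{T}{2}$
$p = 289$ ($p = \left(21 + \left(- \frac{5}{2} + \frac{1}{2} \left(-3\right)\right)\right)^{2} = \left(21 - 4\right)^{2} = 17^{2} = 289$)
$\left(p + d\right) + 53 \left(-4 - 11\right) = \left(289 + 23771\right) + 53 \left(-4 - 11\right) = 24060 + 53 \left(-15\right) = 24060 - 795 = 23265$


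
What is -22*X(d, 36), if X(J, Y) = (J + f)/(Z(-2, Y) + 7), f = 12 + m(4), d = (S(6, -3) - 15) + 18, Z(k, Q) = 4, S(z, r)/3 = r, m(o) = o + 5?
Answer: -30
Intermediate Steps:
m(o) = 5 + o
S(z, r) = 3*r
d = -6 (d = (3*(-3) - 15) + 18 = (-9 - 15) + 18 = -24 + 18 = -6)
f = 21 (f = 12 + (5 + 4) = 12 + 9 = 21)
X(J, Y) = 21/11 + J/11 (X(J, Y) = (J + 21)/(4 + 7) = (21 + J)/11 = (21 + J)*(1/11) = 21/11 + J/11)
-22*X(d, 36) = -22*(21/11 + (1/11)*(-6)) = -22*(21/11 - 6/11) = -22*15/11 = -30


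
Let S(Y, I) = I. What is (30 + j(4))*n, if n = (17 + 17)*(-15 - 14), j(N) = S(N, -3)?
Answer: -26622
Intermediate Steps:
j(N) = -3
n = -986 (n = 34*(-29) = -986)
(30 + j(4))*n = (30 - 3)*(-986) = 27*(-986) = -26622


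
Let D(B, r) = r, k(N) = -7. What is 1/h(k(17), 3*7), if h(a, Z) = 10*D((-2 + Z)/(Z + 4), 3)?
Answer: 1/30 ≈ 0.033333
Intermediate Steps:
h(a, Z) = 30 (h(a, Z) = 10*3 = 30)
1/h(k(17), 3*7) = 1/30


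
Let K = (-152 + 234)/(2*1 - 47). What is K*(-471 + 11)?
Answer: 7544/9 ≈ 838.22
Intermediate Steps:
K = -82/45 (K = 82/(2 - 47) = 82/(-45) = 82*(-1/45) = -82/45 ≈ -1.8222)
K*(-471 + 11) = -82*(-471 + 11)/45 = -82/45*(-460) = 7544/9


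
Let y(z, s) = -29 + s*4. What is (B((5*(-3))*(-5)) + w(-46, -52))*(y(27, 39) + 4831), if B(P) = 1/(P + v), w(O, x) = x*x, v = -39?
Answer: 241318255/18 ≈ 1.3407e+7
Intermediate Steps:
w(O, x) = x²
y(z, s) = -29 + 4*s
B(P) = 1/(-39 + P) (B(P) = 1/(P - 39) = 1/(-39 + P))
(B((5*(-3))*(-5)) + w(-46, -52))*(y(27, 39) + 4831) = (1/(-39 + (5*(-3))*(-5)) + (-52)²)*((-29 + 4*39) + 4831) = (1/(-39 - 15*(-5)) + 2704)*((-29 + 156) + 4831) = (1/(-39 + 75) + 2704)*(127 + 4831) = (1/36 + 2704)*4958 = (97345/36)*4958 = 241318255/18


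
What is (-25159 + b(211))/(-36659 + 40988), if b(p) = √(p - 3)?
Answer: -25159/4329 + 4*√13/4329 ≈ -5.8084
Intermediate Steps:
b(p) = √(-3 + p)
(-25159 + b(211))/(-36659 + 40988) = (-25159 + √(-3 + 211))/(-36659 + 40988) = (-25159 + √208)/4329 = (-25159 + 4*√13)*(1/4329) = -25159/4329 + 4*√13/4329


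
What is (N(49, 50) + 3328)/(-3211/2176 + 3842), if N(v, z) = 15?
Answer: 7274368/8356981 ≈ 0.87045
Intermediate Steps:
(N(49, 50) + 3328)/(-3211/2176 + 3842) = (15 + 3328)/(-3211/2176 + 3842) = 3343/(-3211*1/2176 + 3842) = 3343/(-3211/2176 + 3842) = 3343/(8356981/2176) = 3343*(2176/8356981) = 7274368/8356981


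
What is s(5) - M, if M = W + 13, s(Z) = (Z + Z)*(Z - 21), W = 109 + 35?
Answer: -317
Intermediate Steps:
W = 144
s(Z) = 2*Z*(-21 + Z) (s(Z) = (2*Z)*(-21 + Z) = 2*Z*(-21 + Z))
M = 157 (M = 144 + 13 = 157)
s(5) - M = 2*5*(-21 + 5) - 1*157 = 2*5*(-16) - 157 = -160 - 157 = -317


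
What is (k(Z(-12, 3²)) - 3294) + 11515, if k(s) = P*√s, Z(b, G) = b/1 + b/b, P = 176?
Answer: 8221 + 176*I*√11 ≈ 8221.0 + 583.73*I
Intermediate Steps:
Z(b, G) = 1 + b (Z(b, G) = b*1 + 1 = b + 1 = 1 + b)
k(s) = 176*√s
(k(Z(-12, 3²)) - 3294) + 11515 = (176*√(1 - 12) - 3294) + 11515 = (176*√(-11) - 3294) + 11515 = (176*(I*√11) - 3294) + 11515 = (176*I*√11 - 3294) + 11515 = (-3294 + 176*I*√11) + 11515 = 8221 + 176*I*√11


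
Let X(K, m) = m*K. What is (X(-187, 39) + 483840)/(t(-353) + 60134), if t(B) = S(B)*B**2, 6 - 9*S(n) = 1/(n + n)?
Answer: 8577846/2578073 ≈ 3.3272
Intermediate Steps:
X(K, m) = K*m
S(n) = 2/3 - 1/(18*n) (S(n) = 2/3 - 1/(9*(n + n)) = 2/3 - 1/(2*n)/9 = 2/3 - 1/(18*n))
t(B) = B*(-1 + 12*B)/18 (t(B) = ((-1 + 12*B)/(18*B))*B**2 = B*(-1 + 12*B)/18)
(X(-187, 39) + 483840)/(t(-353) + 60134) = (-187*39 + 483840)/((1/18)*(-353)*(-1 + 12*(-353)) + 60134) = (-7293 + 483840)/((1/18)*(-353)*(-1 - 4236) + 60134) = 476547/((1/18)*(-353)*(-4237) + 60134) = 476547/(1495661/18 + 60134) = 476547/(2578073/18) = 476547*(18/2578073) = 8577846/2578073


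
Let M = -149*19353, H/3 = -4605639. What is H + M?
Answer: -16700514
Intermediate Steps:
H = -13816917 (H = 3*(-4605639) = -13816917)
M = -2883597
H + M = -13816917 - 2883597 = -16700514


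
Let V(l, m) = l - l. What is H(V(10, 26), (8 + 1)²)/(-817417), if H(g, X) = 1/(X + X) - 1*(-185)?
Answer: -731/3229794 ≈ -0.00022633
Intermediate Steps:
V(l, m) = 0
H(g, X) = 185 + 1/(2*X) (H(g, X) = 1/(2*X) + 185 = 185 + 1/(2*X))
H(V(10, 26), (8 + 1)²)/(-817417) = (185 + 1/(2*((8 + 1)²)))/(-817417) = (185 + 1/(2*(9²)))*(-1/817417) = (185 + (½)/81)*(-1/817417) = (185 + (½)*(1/81))*(-1/817417) = (185 + 1/162)*(-1/817417) = (29971/162)*(-1/817417) = -731/3229794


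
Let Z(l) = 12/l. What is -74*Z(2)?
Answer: -444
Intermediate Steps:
-74*Z(2) = -888/2 = -74*6 = -444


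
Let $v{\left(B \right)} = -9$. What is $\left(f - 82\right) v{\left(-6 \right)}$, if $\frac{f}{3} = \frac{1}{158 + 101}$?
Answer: $\frac{191115}{259} \approx 737.9$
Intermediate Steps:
$f = \frac{3}{259}$ ($f = \frac{3}{158 + 101} = \frac{3}{259} \approx 0.011583$)
$\left(f - 82\right) v{\left(-6 \right)} = \left(\frac{3}{259} - 82\right) \left(-9\right) = \left(- \frac{21235}{259}\right) \left(-9\right) = \frac{191115}{259}$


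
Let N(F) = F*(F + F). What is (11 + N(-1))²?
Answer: 169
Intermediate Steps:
N(F) = 2*F² (N(F) = F*(2*F) = 2*F²)
(11 + N(-1))² = (11 + 2*(-1)²)² = (11 + 2*1)² = (11 + 2)² = 13² = 169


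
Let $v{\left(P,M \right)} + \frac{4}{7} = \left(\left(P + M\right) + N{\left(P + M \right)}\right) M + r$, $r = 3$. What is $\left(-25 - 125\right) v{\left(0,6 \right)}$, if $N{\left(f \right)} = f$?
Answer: $- \frac{78150}{7} \approx -11164.0$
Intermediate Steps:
$v{\left(P,M \right)} = \frac{17}{7} + M \left(2 M + 2 P\right)$ ($v{\left(P,M \right)} = - \frac{4}{7} + \left(\left(\left(P + M\right) + \left(P + M\right)\right) M + 3\right) = - \frac{4}{7} + \left(\left(\left(M + P\right) + \left(M + P\right)\right) M + 3\right) = - \frac{4}{7} + \left(\left(2 M + 2 P\right) M + 3\right) = - \frac{4}{7} + \left(M \left(2 M + 2 P\right) + 3\right) = - \frac{4}{7} + \left(3 + M \left(2 M + 2 P\right)\right) = \frac{17}{7} + M \left(2 M + 2 P\right)$)
$\left(-25 - 125\right) v{\left(0,6 \right)} = \left(-25 - 125\right) \left(\frac{17}{7} + 2 \cdot 6^{2} + 2 \cdot 6 \cdot 0\right) = - 150 \left(\frac{17}{7} + 2 \cdot 36 + 0\right) = - 150 \left(\frac{17}{7} + 72 + 0\right) = \left(-150\right) \frac{521}{7} = - \frac{78150}{7}$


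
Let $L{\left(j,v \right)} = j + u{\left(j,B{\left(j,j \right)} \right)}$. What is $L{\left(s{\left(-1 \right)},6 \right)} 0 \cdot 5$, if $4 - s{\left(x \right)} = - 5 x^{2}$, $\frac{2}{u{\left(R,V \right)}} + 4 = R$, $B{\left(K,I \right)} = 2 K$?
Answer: $0$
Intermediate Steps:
$u{\left(R,V \right)} = \frac{2}{-4 + R}$
$s{\left(x \right)} = 4 + 5 x^{2}$ ($s{\left(x \right)} = 4 - - 5 x^{2} = 4 + 5 x^{2}$)
$L{\left(j,v \right)} = j + \frac{2}{-4 + j}$
$L{\left(s{\left(-1 \right)},6 \right)} 0 \cdot 5 = \frac{2 + \left(4 + 5 \left(-1\right)^{2}\right) \left(-4 + \left(4 + 5 \left(-1\right)^{2}\right)\right)}{-4 + \left(4 + 5 \left(-1\right)^{2}\right)} 0 \cdot 5 = \frac{2 + \left(4 + 5 \cdot 1\right) \left(-4 + \left(4 + 5 \cdot 1\right)\right)}{-4 + \left(4 + 5 \cdot 1\right)} 0 \cdot 5 = \frac{2 + \left(4 + 5\right) \left(-4 + \left(4 + 5\right)\right)}{-4 + \left(4 + 5\right)} 0 \cdot 5 = \frac{2 + 9 \left(-4 + 9\right)}{-4 + 9} \cdot 0 \cdot 5 = \frac{2 + 9 \cdot 5}{5} \cdot 0 \cdot 5 = \frac{2 + 45}{5} \cdot 0 \cdot 5 = \frac{1}{5} \cdot 47 \cdot 0 \cdot 5 = \frac{47}{5} \cdot 0 \cdot 5 = 0 \cdot 5 = 0$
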